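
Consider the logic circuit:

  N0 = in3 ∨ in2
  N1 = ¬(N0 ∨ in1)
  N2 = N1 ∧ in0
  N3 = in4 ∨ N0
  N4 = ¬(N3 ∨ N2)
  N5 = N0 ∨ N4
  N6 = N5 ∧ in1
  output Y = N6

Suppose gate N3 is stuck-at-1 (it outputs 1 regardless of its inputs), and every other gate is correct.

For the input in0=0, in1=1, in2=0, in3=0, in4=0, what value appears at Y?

0

Propagate with N3 forced: N0=0, N1=0, N2=0, N3=1 [stuck-at-1], N4=0, N5=0, N6=0.
So Y = 0. (Without the fault it would be 1.)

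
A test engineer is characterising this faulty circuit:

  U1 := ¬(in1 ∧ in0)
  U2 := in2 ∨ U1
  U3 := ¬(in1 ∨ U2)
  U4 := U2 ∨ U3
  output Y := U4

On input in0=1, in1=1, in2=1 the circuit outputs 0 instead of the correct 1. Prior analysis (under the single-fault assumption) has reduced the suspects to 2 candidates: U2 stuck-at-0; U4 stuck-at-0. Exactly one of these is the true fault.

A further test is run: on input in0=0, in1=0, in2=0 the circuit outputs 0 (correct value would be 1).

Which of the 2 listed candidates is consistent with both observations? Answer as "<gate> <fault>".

Evaluate each candidate on input in0=0, in1=0, in2=0:
  U2 stuck-at-0: U1=1, U2=0 [stuck-at-0], U3=1, U4=1 → 1 — eliminated
  U4 stuck-at-0: U1=1, U2=1, U3=0, U4=0 [stuck-at-0] → 0 — matches
Only U4 stuck-at-0 reproduces the observed 0.

U4 stuck-at-0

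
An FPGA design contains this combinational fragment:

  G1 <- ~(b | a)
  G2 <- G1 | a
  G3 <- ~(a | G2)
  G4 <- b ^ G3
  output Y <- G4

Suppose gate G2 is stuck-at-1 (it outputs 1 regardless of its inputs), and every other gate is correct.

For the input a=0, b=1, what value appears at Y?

1

Propagate with G2 forced: G1=0, G2=1 [stuck-at-1], G3=0, G4=1.
So Y = 1. (Without the fault it would be 0.)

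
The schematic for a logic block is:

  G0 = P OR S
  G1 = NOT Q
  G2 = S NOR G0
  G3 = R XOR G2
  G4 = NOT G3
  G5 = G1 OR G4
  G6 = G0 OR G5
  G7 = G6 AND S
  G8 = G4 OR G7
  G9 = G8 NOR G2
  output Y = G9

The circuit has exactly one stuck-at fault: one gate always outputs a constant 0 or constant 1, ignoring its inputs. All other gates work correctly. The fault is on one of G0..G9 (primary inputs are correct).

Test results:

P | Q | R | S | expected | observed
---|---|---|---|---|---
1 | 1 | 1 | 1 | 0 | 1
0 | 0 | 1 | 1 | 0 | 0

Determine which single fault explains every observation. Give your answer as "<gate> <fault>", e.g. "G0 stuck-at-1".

Fault-free values for test 1 (P=1, Q=1, R=1, S=1): G0=1, G1=0, G2=0, G3=1, G4=0, G5=0, G6=1, G7=1, G8=1, G9=0, giving Y=0. Observed 1.
Test 1: faults giving observed 1 are {G0 stuck-at-0, G6 stuck-at-0, G7 stuck-at-0, G8 stuck-at-0, G9 stuck-at-1}.
Test 2 (P=0, Q=0, R=1, S=1): fault-free G0=1, G1=1, G2=0, G3=1, G4=0, G5=1, G6=1, G7=1, G8=1, G9=0 → 0; observed 0. Eliminates G6 stuck-at-0, G7 stuck-at-0, G8 stuck-at-0, G9 stuck-at-1.
Only G0 stuck-at-0 is consistent with every test.

G0 stuck-at-0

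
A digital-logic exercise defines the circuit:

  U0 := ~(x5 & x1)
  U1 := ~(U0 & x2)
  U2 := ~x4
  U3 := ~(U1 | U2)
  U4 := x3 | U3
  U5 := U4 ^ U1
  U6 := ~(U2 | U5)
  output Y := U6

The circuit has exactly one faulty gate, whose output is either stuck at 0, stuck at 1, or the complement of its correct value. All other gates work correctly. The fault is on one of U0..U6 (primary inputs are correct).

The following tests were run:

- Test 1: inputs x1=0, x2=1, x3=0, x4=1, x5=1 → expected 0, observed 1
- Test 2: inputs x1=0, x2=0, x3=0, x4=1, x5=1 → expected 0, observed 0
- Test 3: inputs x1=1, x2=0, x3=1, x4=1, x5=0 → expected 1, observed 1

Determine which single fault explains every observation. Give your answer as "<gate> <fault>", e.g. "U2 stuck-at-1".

Fault-free values for test 1 (x1=0, x2=1, x3=0, x4=1, x5=1): U0=1, U1=0, U2=0, U3=1, U4=1, U5=1, U6=0, giving Y=0. Observed 1.
Test 1: faults giving observed 1 are {U3 stuck-at-0, U3 inverted output, U4 stuck-at-0, U4 inverted output, U5 stuck-at-0, U5 inverted output, U6 stuck-at-1, U6 inverted output}.
Test 2 (x1=0, x2=0, x3=0, x4=1, x5=1): fault-free U0=1, U1=1, U2=0, U3=0, U4=0, U5=1, U6=0 → 0; observed 0. Eliminates U3 inverted output, U4 inverted output, U5 stuck-at-0, U5 inverted output, U6 stuck-at-1, U6 inverted output.
Test 3 (x1=1, x2=0, x3=1, x4=1, x5=0): fault-free U0=1, U1=1, U2=0, U3=0, U4=1, U5=0, U6=1 → 1; observed 1. Eliminates U4 stuck-at-0.
Only U3 stuck-at-0 is consistent with every test.

U3 stuck-at-0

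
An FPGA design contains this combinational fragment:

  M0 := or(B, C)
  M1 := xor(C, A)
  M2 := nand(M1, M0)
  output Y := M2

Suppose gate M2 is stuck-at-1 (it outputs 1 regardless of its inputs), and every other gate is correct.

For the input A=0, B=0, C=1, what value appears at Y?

Propagate with M2 forced: M0=1, M1=1, M2=1 [stuck-at-1].
So Y = 1. (Without the fault it would be 0.)

1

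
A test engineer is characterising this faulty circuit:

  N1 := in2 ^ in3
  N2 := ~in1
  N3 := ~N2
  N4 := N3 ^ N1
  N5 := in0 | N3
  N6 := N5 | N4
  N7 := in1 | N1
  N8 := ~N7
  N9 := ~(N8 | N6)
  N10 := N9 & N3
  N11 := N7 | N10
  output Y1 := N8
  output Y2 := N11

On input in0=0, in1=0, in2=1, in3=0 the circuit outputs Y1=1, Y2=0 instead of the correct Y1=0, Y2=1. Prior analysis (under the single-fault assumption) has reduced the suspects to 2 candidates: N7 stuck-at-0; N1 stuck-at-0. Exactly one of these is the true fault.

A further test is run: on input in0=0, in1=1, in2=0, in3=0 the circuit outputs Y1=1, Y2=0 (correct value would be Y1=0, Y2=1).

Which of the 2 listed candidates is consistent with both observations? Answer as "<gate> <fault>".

Evaluate each candidate on input in0=0, in1=1, in2=0, in3=0:
  N7 stuck-at-0: N1=0, N2=0, N3=1, N4=1, N5=1, N6=1, N7=0 [stuck-at-0], N8=1, N9=0, N10=0, N11=0 → Y1=1, Y2=0 — matches
  N1 stuck-at-0: N1=0 [stuck-at-0], N2=0, N3=1, N4=1, N5=1, N6=1, N7=1, N8=0, N9=0, N10=0, N11=1 → Y1=0, Y2=1 — eliminated
Only N7 stuck-at-0 reproduces the observed Y1=1, Y2=0.

N7 stuck-at-0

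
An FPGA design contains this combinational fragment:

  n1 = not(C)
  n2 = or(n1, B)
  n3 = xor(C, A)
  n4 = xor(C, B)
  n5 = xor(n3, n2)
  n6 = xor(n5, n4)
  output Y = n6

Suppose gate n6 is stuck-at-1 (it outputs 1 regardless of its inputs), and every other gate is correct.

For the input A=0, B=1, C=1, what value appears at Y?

1

Propagate with n6 forced: n1=0, n2=1, n3=1, n4=0, n5=0, n6=1 [stuck-at-1].
So Y = 1. (Without the fault it would be 0.)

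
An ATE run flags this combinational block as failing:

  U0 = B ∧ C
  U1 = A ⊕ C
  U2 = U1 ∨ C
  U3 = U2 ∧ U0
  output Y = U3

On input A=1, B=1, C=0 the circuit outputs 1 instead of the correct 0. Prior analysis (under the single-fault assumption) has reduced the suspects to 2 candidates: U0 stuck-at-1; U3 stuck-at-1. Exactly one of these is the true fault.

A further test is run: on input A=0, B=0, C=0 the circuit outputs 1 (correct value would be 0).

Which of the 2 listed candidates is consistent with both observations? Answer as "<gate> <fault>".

Evaluate each candidate on input A=0, B=0, C=0:
  U0 stuck-at-1: U0=1 [stuck-at-1], U1=0, U2=0, U3=0 → 0 — eliminated
  U3 stuck-at-1: U0=0, U1=0, U2=0, U3=1 [stuck-at-1] → 1 — matches
Only U3 stuck-at-1 reproduces the observed 1.

U3 stuck-at-1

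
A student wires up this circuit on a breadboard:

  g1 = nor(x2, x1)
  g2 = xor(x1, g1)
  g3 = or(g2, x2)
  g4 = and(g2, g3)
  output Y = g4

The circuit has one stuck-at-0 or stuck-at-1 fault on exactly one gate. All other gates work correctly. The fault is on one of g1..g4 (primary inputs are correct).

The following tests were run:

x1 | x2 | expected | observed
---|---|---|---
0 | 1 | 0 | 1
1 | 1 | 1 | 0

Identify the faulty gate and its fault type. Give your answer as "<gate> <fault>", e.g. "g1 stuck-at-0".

g1 stuck-at-1

Fault-free values for test 1 (x1=0, x2=1): g1=0, g2=0, g3=1, g4=0, giving Y=0. Observed 1.
Test 1: faults giving observed 1 are {g1 stuck-at-1, g2 stuck-at-1, g4 stuck-at-1}.
Test 2 (x1=1, x2=1): fault-free g1=0, g2=1, g3=1, g4=1 → 1; observed 0. Eliminates g2 stuck-at-1, g4 stuck-at-1.
Only g1 stuck-at-1 is consistent with every test.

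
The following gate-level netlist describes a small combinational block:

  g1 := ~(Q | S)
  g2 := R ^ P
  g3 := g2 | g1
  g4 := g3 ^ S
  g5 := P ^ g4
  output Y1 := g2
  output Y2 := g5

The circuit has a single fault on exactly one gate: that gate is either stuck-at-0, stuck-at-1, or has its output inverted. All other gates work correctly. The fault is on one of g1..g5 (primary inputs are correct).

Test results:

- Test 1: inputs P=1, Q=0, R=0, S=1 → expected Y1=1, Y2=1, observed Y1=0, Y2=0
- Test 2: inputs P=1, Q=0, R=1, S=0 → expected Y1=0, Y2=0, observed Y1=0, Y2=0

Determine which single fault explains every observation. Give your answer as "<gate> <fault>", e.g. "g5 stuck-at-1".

Fault-free values for test 1 (P=1, Q=0, R=0, S=1): g1=0, g2=1, g3=1, g4=0, g5=1, giving Y1=1, Y2=1. Observed Y1=0, Y2=0.
Test 1: faults giving observed Y1=0, Y2=0 are {g2 stuck-at-0, g2 inverted output}.
Test 2 (P=1, Q=0, R=1, S=0): fault-free g1=1, g2=0, g3=1, g4=1, g5=0 → Y1=0, Y2=0; observed Y1=0, Y2=0. Eliminates g2 inverted output.
Only g2 stuck-at-0 is consistent with every test.

g2 stuck-at-0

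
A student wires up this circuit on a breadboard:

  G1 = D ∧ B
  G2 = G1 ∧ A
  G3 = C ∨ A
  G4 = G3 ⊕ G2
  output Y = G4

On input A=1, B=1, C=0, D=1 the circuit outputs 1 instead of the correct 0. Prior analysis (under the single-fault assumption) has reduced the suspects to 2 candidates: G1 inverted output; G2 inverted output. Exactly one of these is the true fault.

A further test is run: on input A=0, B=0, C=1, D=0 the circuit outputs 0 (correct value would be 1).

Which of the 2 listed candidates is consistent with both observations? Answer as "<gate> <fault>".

Evaluate each candidate on input A=0, B=0, C=1, D=0:
  G1 inverted output: G1=1 [inverted output], G2=0, G3=1, G4=1 → 1 — eliminated
  G2 inverted output: G1=0, G2=1 [inverted output], G3=1, G4=0 → 0 — matches
Only G2 inverted output reproduces the observed 0.

G2 inverted output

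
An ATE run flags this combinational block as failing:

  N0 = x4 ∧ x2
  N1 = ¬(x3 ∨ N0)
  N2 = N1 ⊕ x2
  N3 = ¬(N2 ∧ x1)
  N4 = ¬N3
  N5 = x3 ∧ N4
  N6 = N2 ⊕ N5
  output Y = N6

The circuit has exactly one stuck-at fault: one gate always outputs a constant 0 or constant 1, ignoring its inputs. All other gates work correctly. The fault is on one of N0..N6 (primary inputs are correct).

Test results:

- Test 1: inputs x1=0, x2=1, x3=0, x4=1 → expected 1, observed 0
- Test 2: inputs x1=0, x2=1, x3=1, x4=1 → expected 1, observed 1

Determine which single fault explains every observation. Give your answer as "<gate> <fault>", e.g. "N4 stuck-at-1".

N0 stuck-at-0

Fault-free values for test 1 (x1=0, x2=1, x3=0, x4=1): N0=1, N1=0, N2=1, N3=1, N4=0, N5=0, N6=1, giving Y=1. Observed 0.
Test 1: faults giving observed 0 are {N0 stuck-at-0, N1 stuck-at-1, N2 stuck-at-0, N5 stuck-at-1, N6 stuck-at-0}.
Test 2 (x1=0, x2=1, x3=1, x4=1): fault-free N0=1, N1=0, N2=1, N3=1, N4=0, N5=0, N6=1 → 1; observed 1. Eliminates N1 stuck-at-1, N2 stuck-at-0, N5 stuck-at-1, N6 stuck-at-0.
Only N0 stuck-at-0 is consistent with every test.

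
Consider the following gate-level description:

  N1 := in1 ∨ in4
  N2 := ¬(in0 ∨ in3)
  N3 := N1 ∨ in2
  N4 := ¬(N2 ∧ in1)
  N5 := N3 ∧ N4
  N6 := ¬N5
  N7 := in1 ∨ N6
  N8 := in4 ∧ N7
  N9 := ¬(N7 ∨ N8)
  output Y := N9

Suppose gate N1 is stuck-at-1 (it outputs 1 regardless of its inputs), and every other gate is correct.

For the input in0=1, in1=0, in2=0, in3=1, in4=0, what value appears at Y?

1

Propagate with N1 forced: N1=1 [stuck-at-1], N2=0, N3=1, N4=1, N5=1, N6=0, N7=0, N8=0, N9=1.
So Y = 1. (Without the fault it would be 0.)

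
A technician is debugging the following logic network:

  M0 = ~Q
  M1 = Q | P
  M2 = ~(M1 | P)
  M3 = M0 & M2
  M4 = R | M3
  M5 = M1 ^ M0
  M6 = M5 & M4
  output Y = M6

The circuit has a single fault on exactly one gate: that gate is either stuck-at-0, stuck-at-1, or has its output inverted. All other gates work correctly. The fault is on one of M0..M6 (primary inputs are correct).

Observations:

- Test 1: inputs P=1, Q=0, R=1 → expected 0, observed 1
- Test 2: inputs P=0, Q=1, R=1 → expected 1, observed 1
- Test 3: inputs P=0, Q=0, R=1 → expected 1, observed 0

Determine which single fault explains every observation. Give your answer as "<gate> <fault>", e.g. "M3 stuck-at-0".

Fault-free values for test 1 (P=1, Q=0, R=1): M0=1, M1=1, M2=0, M3=0, M4=1, M5=0, M6=0, giving Y=0. Observed 1.
Test 1: faults giving observed 1 are {M0 stuck-at-0, M0 inverted output, M1 stuck-at-0, M1 inverted output, M5 stuck-at-1, M5 inverted output, M6 stuck-at-1, M6 inverted output}.
Test 2 (P=0, Q=1, R=1): fault-free M0=0, M1=1, M2=0, M3=0, M4=1, M5=1, M6=1 → 1; observed 1. Eliminates M0 inverted output, M1 stuck-at-0, M1 inverted output, M5 inverted output, M6 inverted output.
Test 3 (P=0, Q=0, R=1): fault-free M0=1, M1=0, M2=1, M3=1, M4=1, M5=1, M6=1 → 1; observed 0. Eliminates M5 stuck-at-1, M6 stuck-at-1.
Only M0 stuck-at-0 is consistent with every test.

M0 stuck-at-0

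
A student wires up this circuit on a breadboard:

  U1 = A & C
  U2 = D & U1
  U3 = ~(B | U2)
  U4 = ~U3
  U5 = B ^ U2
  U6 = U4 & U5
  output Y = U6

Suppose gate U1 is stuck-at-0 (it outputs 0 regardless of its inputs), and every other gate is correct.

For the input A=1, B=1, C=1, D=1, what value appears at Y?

1

Propagate with U1 forced: U1=0 [stuck-at-0], U2=0, U3=0, U4=1, U5=1, U6=1.
So Y = 1. (Without the fault it would be 0.)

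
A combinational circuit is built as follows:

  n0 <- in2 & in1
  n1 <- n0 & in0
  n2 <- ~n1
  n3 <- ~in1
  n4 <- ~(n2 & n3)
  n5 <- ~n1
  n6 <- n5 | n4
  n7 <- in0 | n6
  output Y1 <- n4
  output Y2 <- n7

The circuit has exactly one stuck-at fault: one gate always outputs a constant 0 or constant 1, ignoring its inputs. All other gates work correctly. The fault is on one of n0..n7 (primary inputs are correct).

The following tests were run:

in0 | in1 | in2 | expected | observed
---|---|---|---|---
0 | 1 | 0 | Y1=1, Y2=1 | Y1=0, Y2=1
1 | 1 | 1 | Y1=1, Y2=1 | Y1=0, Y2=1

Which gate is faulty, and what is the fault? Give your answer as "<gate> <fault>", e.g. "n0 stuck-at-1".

Fault-free values for test 1 (in0=0, in1=1, in2=0): n0=0, n1=0, n2=1, n3=0, n4=1, n5=1, n6=1, n7=1, giving Y1=1, Y2=1. Observed Y1=0, Y2=1.
Test 1: faults giving observed Y1=0, Y2=1 are {n3 stuck-at-1, n4 stuck-at-0}.
Test 2 (in0=1, in1=1, in2=1): fault-free n0=1, n1=1, n2=0, n3=0, n4=1, n5=0, n6=1, n7=1 → Y1=1, Y2=1; observed Y1=0, Y2=1. Eliminates n3 stuck-at-1.
Only n4 stuck-at-0 is consistent with every test.

n4 stuck-at-0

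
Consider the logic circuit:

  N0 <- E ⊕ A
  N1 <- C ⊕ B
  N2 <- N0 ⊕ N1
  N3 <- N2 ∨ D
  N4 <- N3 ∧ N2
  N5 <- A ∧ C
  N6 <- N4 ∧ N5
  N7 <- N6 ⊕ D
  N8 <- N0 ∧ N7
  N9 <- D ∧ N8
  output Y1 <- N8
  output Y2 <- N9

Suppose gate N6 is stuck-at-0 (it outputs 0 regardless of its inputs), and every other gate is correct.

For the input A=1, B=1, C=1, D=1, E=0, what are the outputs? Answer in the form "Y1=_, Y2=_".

Propagate with N6 forced: N0=1, N1=0, N2=1, N3=1, N4=1, N5=1, N6=0 [stuck-at-0], N7=1, N8=1, N9=1.
So the outputs are Y1=1, Y2=1. (Without the fault they would be Y1=0, Y2=0.)

Y1=1, Y2=1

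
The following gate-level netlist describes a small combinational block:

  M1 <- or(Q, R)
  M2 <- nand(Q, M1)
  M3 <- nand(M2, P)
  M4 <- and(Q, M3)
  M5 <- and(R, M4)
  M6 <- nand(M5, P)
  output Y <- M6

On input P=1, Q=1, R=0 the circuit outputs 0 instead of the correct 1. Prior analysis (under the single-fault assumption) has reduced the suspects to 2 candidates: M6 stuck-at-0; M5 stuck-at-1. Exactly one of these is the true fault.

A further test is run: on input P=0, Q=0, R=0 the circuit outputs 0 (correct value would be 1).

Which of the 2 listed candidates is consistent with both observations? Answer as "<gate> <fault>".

Evaluate each candidate on input P=0, Q=0, R=0:
  M6 stuck-at-0: M1=0, M2=1, M3=1, M4=0, M5=0, M6=0 [stuck-at-0] → 0 — matches
  M5 stuck-at-1: M1=0, M2=1, M3=1, M4=0, M5=1 [stuck-at-1], M6=1 → 1 — eliminated
Only M6 stuck-at-0 reproduces the observed 0.

M6 stuck-at-0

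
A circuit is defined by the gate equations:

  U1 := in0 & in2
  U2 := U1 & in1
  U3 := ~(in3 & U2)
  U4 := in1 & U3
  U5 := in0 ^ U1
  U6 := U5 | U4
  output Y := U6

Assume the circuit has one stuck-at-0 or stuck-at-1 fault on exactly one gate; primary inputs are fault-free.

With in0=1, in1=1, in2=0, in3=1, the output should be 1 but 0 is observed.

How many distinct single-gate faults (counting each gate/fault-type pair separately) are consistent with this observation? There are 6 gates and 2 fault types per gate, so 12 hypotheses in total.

2

Fault-free: U1=0, U2=0, U3=1, U4=1, U5=1, U6=1 → 1. Observed 0.
  U1 stuck-at-0: output 1 ✗
  U1 stuck-at-1: output 0 ✓
  U2 stuck-at-0: output 1 ✗
  U2 stuck-at-1: output 1 ✗
  U3 stuck-at-0: output 1 ✗
  U3 stuck-at-1: output 1 ✗
  U4 stuck-at-0: output 1 ✗
  U4 stuck-at-1: output 1 ✗
  U5 stuck-at-0: output 1 ✗
  U5 stuck-at-1: output 1 ✗
  U6 stuck-at-0: output 0 ✓
  U6 stuck-at-1: output 1 ✗
Consistent faults: {U1 stuck-at-1, U6 stuck-at-0} — 2 in all.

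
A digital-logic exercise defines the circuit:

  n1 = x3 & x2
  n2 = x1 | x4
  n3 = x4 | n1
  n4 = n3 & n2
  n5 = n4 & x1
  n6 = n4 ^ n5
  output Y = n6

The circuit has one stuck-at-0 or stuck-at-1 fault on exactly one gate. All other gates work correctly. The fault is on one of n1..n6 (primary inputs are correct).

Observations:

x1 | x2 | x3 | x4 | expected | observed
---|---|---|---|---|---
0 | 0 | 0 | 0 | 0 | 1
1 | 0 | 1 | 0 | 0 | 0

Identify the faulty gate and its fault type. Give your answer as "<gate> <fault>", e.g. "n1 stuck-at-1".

Fault-free values for test 1 (x1=0, x2=0, x3=0, x4=0): n1=0, n2=0, n3=0, n4=0, n5=0, n6=0, giving Y=0. Observed 1.
Test 1: faults giving observed 1 are {n4 stuck-at-1, n5 stuck-at-1, n6 stuck-at-1}.
Test 2 (x1=1, x2=0, x3=1, x4=0): fault-free n1=0, n2=1, n3=0, n4=0, n5=0, n6=0 → 0; observed 0. Eliminates n5 stuck-at-1, n6 stuck-at-1.
Only n4 stuck-at-1 is consistent with every test.

n4 stuck-at-1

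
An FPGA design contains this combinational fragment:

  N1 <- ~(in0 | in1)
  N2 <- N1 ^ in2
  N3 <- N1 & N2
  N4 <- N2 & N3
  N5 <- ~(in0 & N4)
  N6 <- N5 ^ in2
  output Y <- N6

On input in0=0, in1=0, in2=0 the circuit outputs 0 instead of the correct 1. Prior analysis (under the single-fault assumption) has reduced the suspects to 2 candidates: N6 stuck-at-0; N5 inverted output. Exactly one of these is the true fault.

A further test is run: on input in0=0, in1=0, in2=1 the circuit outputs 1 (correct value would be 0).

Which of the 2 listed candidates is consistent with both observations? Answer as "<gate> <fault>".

N5 inverted output

Evaluate each candidate on input in0=0, in1=0, in2=1:
  N6 stuck-at-0: N1=1, N2=0, N3=0, N4=0, N5=1, N6=0 [stuck-at-0] → 0 — eliminated
  N5 inverted output: N1=1, N2=0, N3=0, N4=0, N5=0 [inverted output], N6=1 → 1 — matches
Only N5 inverted output reproduces the observed 1.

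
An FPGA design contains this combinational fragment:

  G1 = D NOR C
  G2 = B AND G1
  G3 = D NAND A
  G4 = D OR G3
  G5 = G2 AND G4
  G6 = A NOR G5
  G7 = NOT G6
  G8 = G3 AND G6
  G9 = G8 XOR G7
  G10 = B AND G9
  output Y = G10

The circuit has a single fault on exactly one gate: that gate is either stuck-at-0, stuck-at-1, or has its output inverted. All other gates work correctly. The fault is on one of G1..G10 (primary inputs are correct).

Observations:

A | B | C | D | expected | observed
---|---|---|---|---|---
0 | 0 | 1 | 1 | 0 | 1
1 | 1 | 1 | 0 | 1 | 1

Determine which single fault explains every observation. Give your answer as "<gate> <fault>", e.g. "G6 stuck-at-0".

G10 stuck-at-1

Fault-free values for test 1 (A=0, B=0, C=1, D=1): G1=0, G2=0, G3=1, G4=1, G5=0, G6=1, G7=0, G8=1, G9=1, G10=0, giving Y=0. Observed 1.
Test 1: faults giving observed 1 are {G10 stuck-at-1, G10 inverted output}.
Test 2 (A=1, B=1, C=1, D=0): fault-free G1=0, G2=0, G3=1, G4=1, G5=0, G6=0, G7=1, G8=0, G9=1, G10=1 → 1; observed 1. Eliminates G10 inverted output.
Only G10 stuck-at-1 is consistent with every test.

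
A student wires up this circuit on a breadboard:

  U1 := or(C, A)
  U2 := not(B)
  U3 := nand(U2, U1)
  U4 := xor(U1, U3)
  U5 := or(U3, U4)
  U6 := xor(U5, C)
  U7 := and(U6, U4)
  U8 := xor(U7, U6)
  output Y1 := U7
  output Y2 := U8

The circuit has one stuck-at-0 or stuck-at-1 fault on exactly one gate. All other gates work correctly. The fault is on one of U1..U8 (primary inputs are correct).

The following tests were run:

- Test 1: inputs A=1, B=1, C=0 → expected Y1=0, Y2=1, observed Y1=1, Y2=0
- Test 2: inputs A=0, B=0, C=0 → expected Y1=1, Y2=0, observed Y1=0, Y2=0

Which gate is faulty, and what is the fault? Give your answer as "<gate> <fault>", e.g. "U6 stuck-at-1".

U3 stuck-at-0

Fault-free values for test 1 (A=1, B=1, C=0): U1=1, U2=0, U3=1, U4=0, U5=1, U6=1, U7=0, U8=1, giving Y1=0, Y2=1. Observed Y1=1, Y2=0.
Test 1: faults giving observed Y1=1, Y2=0 are {U1 stuck-at-0, U2 stuck-at-1, U3 stuck-at-0, U4 stuck-at-1, U7 stuck-at-1}.
Test 2 (A=0, B=0, C=0): fault-free U1=0, U2=1, U3=1, U4=1, U5=1, U6=1, U7=1, U8=0 → Y1=1, Y2=0; observed Y1=0, Y2=0. Eliminates U1 stuck-at-0, U2 stuck-at-1, U4 stuck-at-1, U7 stuck-at-1.
Only U3 stuck-at-0 is consistent with every test.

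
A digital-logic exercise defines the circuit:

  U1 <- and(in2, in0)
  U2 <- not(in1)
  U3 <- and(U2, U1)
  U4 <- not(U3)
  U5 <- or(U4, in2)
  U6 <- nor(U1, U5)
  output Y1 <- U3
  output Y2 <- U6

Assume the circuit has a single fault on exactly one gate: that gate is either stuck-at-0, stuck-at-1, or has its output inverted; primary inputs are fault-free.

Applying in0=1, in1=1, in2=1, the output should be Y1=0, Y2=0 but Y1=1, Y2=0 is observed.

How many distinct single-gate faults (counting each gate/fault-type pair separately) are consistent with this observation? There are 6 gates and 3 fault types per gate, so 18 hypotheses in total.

4

Fault-free: U1=1, U2=0, U3=0, U4=1, U5=1, U6=0 → Y1=0, Y2=0. Observed Y1=1, Y2=0.
  U1: none of the 3 fault types match ✗
  U2: stuck-at-1, inverted output ✓; others ✗
  U3: stuck-at-1, inverted output ✓; others ✗
  U4: none of the 3 fault types match ✗
  U5: none of the 3 fault types match ✗
  U6: none of the 3 fault types match ✗
Consistent faults: {U2 stuck-at-1, U2 inverted output, U3 stuck-at-1, U3 inverted output} — 4 in all.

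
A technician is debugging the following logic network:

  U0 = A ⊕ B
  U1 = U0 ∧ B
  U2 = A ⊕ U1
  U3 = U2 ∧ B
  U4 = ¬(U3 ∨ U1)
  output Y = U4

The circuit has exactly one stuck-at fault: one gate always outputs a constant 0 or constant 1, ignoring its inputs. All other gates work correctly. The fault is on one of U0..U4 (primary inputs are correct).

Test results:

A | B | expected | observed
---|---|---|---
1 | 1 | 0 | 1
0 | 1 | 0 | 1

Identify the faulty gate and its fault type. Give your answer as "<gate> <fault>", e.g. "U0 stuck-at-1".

U4 stuck-at-1

Fault-free values for test 1 (A=1, B=1): U0=0, U1=0, U2=1, U3=1, U4=0, giving Y=0. Observed 1.
Test 1: faults giving observed 1 are {U2 stuck-at-0, U3 stuck-at-0, U4 stuck-at-1}.
Test 2 (A=0, B=1): fault-free U0=1, U1=1, U2=1, U3=1, U4=0 → 0; observed 1. Eliminates U2 stuck-at-0, U3 stuck-at-0.
Only U4 stuck-at-1 is consistent with every test.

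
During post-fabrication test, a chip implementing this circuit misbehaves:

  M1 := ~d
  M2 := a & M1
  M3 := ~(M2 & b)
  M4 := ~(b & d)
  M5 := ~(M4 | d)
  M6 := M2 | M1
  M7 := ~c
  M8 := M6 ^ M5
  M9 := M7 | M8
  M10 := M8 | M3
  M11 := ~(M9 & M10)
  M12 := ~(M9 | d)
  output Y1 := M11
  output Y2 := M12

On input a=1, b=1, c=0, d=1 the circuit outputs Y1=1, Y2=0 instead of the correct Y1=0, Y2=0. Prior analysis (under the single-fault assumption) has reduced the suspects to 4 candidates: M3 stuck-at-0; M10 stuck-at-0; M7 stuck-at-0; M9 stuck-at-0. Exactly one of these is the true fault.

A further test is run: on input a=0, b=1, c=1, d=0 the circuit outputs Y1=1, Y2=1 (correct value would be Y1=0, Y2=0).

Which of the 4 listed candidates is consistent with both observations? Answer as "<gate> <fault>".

M9 stuck-at-0

Evaluate each candidate on input a=0, b=1, c=1, d=0:
  M3 stuck-at-0: M1=1, M2=0, M3=0 [stuck-at-0], M4=1, M5=0, M6=1, M7=0, M8=1, M9=1, M10=1, M11=0, M12=0 → Y1=0, Y2=0 — eliminated
  M10 stuck-at-0: M1=1, M2=0, M3=1, M4=1, M5=0, M6=1, M7=0, M8=1, M9=1, M10=0 [stuck-at-0], M11=1, M12=0 → Y1=1, Y2=0 — eliminated
  M7 stuck-at-0: M1=1, M2=0, M3=1, M4=1, M5=0, M6=1, M7=0 [stuck-at-0], M8=1, M9=1, M10=1, M11=0, M12=0 → Y1=0, Y2=0 — eliminated
  M9 stuck-at-0: M1=1, M2=0, M3=1, M4=1, M5=0, M6=1, M7=0, M8=1, M9=0 [stuck-at-0], M10=1, M11=1, M12=1 → Y1=1, Y2=1 — matches
Only M9 stuck-at-0 reproduces the observed Y1=1, Y2=1.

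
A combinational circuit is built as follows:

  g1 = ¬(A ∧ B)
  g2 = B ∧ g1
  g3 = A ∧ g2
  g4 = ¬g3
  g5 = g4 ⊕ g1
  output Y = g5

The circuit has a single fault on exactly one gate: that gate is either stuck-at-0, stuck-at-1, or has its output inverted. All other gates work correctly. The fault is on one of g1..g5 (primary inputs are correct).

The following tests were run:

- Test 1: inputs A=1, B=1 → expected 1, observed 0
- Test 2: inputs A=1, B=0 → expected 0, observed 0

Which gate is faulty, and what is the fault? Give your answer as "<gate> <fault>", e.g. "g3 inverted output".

g5 stuck-at-0

Fault-free values for test 1 (A=1, B=1): g1=0, g2=0, g3=0, g4=1, g5=1, giving Y=1. Observed 0.
Test 1: faults giving observed 0 are {g2 stuck-at-1, g2 inverted output, g3 stuck-at-1, g3 inverted output, g4 stuck-at-0, g4 inverted output, g5 stuck-at-0, g5 inverted output}.
Test 2 (A=1, B=0): fault-free g1=1, g2=0, g3=0, g4=1, g5=0 → 0; observed 0. Eliminates g2 stuck-at-1, g2 inverted output, g3 stuck-at-1, g3 inverted output, g4 stuck-at-0, g4 inverted output, g5 inverted output.
Only g5 stuck-at-0 is consistent with every test.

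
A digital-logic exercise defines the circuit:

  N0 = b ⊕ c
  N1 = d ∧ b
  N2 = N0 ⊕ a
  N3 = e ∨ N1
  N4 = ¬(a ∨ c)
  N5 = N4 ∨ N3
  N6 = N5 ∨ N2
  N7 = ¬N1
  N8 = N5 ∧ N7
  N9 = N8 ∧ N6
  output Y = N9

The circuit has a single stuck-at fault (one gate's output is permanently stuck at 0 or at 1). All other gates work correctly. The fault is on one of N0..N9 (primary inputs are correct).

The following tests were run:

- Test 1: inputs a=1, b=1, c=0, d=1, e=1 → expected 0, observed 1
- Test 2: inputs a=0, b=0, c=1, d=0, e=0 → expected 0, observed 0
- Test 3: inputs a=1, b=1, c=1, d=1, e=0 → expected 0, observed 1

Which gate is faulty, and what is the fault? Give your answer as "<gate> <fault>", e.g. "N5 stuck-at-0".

Fault-free values for test 1 (a=1, b=1, c=0, d=1, e=1): N0=1, N1=1, N2=0, N3=1, N4=0, N5=1, N6=1, N7=0, N8=0, N9=0, giving Y=0. Observed 1.
Test 1: faults giving observed 1 are {N1 stuck-at-0, N7 stuck-at-1, N8 stuck-at-1, N9 stuck-at-1}.
Test 2 (a=0, b=0, c=1, d=0, e=0): fault-free N0=1, N1=0, N2=1, N3=0, N4=0, N5=0, N6=1, N7=1, N8=0, N9=0 → 0; observed 0. Eliminates N8 stuck-at-1, N9 stuck-at-1.
Test 3 (a=1, b=1, c=1, d=1, e=0): fault-free N0=0, N1=1, N2=1, N3=1, N4=0, N5=1, N6=1, N7=0, N8=0, N9=0 → 0; observed 1. Eliminates N1 stuck-at-0.
Only N7 stuck-at-1 is consistent with every test.

N7 stuck-at-1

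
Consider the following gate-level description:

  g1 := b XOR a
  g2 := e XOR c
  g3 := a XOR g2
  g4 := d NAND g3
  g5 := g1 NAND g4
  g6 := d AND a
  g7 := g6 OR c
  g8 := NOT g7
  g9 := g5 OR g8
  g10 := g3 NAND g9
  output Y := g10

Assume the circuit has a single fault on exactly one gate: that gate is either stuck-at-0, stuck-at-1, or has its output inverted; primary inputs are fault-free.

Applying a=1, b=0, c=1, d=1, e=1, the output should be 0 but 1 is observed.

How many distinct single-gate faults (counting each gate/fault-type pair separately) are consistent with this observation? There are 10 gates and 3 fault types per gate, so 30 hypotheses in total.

Fault-free: g1=1, g2=0, g3=1, g4=0, g5=1, g6=1, g7=1, g8=0, g9=1, g10=0 → 0. Observed 1.
  g1: none of the 3 fault types match ✗
  g2: stuck-at-1, inverted output ✓; others ✗
  g3: stuck-at-0, inverted output ✓; others ✗
  g4: stuck-at-1, inverted output ✓; others ✗
  g5: stuck-at-0, inverted output ✓; others ✗
  g6: none of the 3 fault types match ✗
  g7: none of the 3 fault types match ✗
  g8: none of the 3 fault types match ✗
  g9: stuck-at-0, inverted output ✓; others ✗
  g10: stuck-at-1, inverted output ✓; others ✗
Consistent faults: {g2 stuck-at-1, g2 inverted output, g3 stuck-at-0, g3 inverted output, g4 stuck-at-1, g4 inverted output, g5 stuck-at-0, g5 inverted output, g9 stuck-at-0, g9 inverted output, g10 stuck-at-1, g10 inverted output} — 12 in all.

12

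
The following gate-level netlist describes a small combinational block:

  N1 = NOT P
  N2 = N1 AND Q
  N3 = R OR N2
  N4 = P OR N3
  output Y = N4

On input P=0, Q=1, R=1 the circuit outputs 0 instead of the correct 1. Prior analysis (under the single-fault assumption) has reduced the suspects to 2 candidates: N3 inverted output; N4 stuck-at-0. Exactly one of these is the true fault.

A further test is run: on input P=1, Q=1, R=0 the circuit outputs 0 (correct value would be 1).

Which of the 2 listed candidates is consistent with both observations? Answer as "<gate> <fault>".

Evaluate each candidate on input P=1, Q=1, R=0:
  N3 inverted output: N1=0, N2=0, N3=1 [inverted output], N4=1 → 1 — eliminated
  N4 stuck-at-0: N1=0, N2=0, N3=0, N4=0 [stuck-at-0] → 0 — matches
Only N4 stuck-at-0 reproduces the observed 0.

N4 stuck-at-0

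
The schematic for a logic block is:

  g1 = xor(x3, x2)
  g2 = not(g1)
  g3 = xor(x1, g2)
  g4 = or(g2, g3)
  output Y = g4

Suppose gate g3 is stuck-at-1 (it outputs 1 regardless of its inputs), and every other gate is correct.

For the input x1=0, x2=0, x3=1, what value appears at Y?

Propagate with g3 forced: g1=1, g2=0, g3=1 [stuck-at-1], g4=1.
So Y = 1. (Without the fault it would be 0.)

1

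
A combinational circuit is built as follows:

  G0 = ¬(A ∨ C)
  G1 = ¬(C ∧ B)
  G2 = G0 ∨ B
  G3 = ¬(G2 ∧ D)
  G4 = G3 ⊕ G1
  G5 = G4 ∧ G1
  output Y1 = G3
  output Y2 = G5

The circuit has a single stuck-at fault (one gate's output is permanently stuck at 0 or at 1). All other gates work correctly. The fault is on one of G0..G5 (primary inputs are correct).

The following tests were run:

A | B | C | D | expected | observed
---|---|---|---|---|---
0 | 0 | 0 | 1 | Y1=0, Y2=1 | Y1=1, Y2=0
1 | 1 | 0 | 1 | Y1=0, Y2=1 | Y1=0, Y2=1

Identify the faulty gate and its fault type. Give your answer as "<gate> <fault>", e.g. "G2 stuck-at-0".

Fault-free values for test 1 (A=0, B=0, C=0, D=1): G0=1, G1=1, G2=1, G3=0, G4=1, G5=1, giving Y1=0, Y2=1. Observed Y1=1, Y2=0.
Test 1: faults giving observed Y1=1, Y2=0 are {G0 stuck-at-0, G2 stuck-at-0, G3 stuck-at-1}.
Test 2 (A=1, B=1, C=0, D=1): fault-free G0=0, G1=1, G2=1, G3=0, G4=1, G5=1 → Y1=0, Y2=1; observed Y1=0, Y2=1. Eliminates G2 stuck-at-0, G3 stuck-at-1.
Only G0 stuck-at-0 is consistent with every test.

G0 stuck-at-0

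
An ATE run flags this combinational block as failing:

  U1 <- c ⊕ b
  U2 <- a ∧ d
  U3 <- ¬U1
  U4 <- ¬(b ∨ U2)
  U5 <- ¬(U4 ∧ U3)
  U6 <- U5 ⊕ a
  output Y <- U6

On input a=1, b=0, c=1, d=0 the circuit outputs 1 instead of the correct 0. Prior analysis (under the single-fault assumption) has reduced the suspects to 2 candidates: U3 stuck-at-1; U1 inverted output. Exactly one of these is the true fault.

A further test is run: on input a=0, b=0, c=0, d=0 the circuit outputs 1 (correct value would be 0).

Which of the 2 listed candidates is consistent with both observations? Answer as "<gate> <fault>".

Evaluate each candidate on input a=0, b=0, c=0, d=0:
  U3 stuck-at-1: U1=0, U2=0, U3=1 [stuck-at-1], U4=1, U5=0, U6=0 → 0 — eliminated
  U1 inverted output: U1=1 [inverted output], U2=0, U3=0, U4=1, U5=1, U6=1 → 1 — matches
Only U1 inverted output reproduces the observed 1.

U1 inverted output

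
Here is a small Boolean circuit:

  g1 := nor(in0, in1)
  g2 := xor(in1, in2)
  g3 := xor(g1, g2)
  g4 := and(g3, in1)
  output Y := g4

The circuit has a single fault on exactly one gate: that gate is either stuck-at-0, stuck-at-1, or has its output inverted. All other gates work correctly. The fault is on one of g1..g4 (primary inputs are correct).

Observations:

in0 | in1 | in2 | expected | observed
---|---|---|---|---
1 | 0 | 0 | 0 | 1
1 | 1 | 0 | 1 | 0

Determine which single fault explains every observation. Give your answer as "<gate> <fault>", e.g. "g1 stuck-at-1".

Fault-free values for test 1 (in0=1, in1=0, in2=0): g1=0, g2=0, g3=0, g4=0, giving Y=0. Observed 1.
Test 1: faults giving observed 1 are {g4 stuck-at-1, g4 inverted output}.
Test 2 (in0=1, in1=1, in2=0): fault-free g1=0, g2=1, g3=1, g4=1 → 1; observed 0. Eliminates g4 stuck-at-1.
Only g4 inverted output is consistent with every test.

g4 inverted output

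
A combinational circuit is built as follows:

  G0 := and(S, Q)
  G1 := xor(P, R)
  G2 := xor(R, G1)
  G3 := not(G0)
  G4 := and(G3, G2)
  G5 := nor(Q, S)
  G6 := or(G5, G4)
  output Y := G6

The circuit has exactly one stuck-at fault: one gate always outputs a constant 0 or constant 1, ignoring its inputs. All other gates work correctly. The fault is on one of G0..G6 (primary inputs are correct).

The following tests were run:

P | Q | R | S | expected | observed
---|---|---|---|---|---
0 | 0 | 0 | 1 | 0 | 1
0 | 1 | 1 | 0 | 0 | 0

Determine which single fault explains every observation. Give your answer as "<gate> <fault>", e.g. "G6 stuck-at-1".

G1 stuck-at-1

Fault-free values for test 1 (P=0, Q=0, R=0, S=1): G0=0, G1=0, G2=0, G3=1, G4=0, G5=0, G6=0, giving Y=0. Observed 1.
Test 1: faults giving observed 1 are {G1 stuck-at-1, G2 stuck-at-1, G4 stuck-at-1, G5 stuck-at-1, G6 stuck-at-1}.
Test 2 (P=0, Q=1, R=1, S=0): fault-free G0=0, G1=1, G2=0, G3=1, G4=0, G5=0, G6=0 → 0; observed 0. Eliminates G2 stuck-at-1, G4 stuck-at-1, G5 stuck-at-1, G6 stuck-at-1.
Only G1 stuck-at-1 is consistent with every test.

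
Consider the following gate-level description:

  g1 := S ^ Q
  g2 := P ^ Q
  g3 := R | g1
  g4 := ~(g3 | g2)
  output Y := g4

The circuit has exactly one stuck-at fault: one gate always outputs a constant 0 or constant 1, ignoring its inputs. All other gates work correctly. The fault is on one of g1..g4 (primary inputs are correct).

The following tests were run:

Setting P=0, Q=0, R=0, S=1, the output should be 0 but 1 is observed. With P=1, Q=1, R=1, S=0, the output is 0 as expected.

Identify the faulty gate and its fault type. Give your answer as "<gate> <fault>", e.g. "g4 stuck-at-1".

Fault-free values for test 1 (P=0, Q=0, R=0, S=1): g1=1, g2=0, g3=1, g4=0, giving Y=0. Observed 1.
Test 1: faults giving observed 1 are {g1 stuck-at-0, g3 stuck-at-0, g4 stuck-at-1}.
Test 2 (P=1, Q=1, R=1, S=0): fault-free g1=1, g2=0, g3=1, g4=0 → 0; observed 0. Eliminates g3 stuck-at-0, g4 stuck-at-1.
Only g1 stuck-at-0 is consistent with every test.

g1 stuck-at-0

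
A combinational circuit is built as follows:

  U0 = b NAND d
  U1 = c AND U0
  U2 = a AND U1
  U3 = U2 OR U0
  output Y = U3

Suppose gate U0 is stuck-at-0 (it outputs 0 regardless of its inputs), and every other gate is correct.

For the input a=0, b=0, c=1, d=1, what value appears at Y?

Propagate with U0 forced: U0=0 [stuck-at-0], U1=0, U2=0, U3=0.
So Y = 0. (Without the fault it would be 1.)

0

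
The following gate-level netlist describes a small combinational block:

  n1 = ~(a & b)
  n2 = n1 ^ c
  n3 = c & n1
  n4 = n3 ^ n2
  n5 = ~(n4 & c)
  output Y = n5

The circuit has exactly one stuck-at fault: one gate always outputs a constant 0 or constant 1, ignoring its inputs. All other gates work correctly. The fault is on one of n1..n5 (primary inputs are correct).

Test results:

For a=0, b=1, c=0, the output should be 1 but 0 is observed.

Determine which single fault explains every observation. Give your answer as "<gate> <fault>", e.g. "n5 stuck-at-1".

n5 stuck-at-0

Fault-free values for test 1 (a=0, b=1, c=0): n1=1, n2=1, n3=0, n4=1, n5=1, giving Y=1. Observed 0.
Test 1: faults giving observed 0 are {n5 stuck-at-0}.
Only n5 stuck-at-0 is consistent with every test.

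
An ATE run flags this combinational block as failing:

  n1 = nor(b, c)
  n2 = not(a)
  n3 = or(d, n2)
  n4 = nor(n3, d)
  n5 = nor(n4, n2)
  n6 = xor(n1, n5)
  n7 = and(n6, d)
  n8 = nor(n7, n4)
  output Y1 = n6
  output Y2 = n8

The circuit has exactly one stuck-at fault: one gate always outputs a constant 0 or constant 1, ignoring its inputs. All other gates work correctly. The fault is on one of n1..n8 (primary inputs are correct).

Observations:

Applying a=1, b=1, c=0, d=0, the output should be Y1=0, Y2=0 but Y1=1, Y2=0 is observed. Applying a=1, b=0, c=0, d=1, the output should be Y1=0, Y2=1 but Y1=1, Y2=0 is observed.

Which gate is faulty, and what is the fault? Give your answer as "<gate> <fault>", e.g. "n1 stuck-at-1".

n6 stuck-at-1

Fault-free values for test 1 (a=1, b=1, c=0, d=0): n1=0, n2=0, n3=0, n4=1, n5=0, n6=0, n7=0, n8=0, giving Y1=0, Y2=0. Observed Y1=1, Y2=0.
Test 1: faults giving observed Y1=1, Y2=0 are {n1 stuck-at-1, n5 stuck-at-1, n6 stuck-at-1}.
Test 2 (a=1, b=0, c=0, d=1): fault-free n1=1, n2=0, n3=1, n4=0, n5=1, n6=0, n7=0, n8=1 → Y1=0, Y2=1; observed Y1=1, Y2=0. Eliminates n1 stuck-at-1, n5 stuck-at-1.
Only n6 stuck-at-1 is consistent with every test.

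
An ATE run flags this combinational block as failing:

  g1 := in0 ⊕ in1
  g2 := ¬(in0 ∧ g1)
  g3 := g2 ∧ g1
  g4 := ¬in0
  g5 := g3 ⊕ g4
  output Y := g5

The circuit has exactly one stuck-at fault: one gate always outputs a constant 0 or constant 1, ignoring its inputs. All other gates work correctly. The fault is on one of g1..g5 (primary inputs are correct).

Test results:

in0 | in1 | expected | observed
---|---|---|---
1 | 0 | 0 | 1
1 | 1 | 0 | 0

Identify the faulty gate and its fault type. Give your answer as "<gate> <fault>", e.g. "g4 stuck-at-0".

Fault-free values for test 1 (in0=1, in1=0): g1=1, g2=0, g3=0, g4=0, g5=0, giving Y=0. Observed 1.
Test 1: faults giving observed 1 are {g2 stuck-at-1, g3 stuck-at-1, g4 stuck-at-1, g5 stuck-at-1}.
Test 2 (in0=1, in1=1): fault-free g1=0, g2=1, g3=0, g4=0, g5=0 → 0; observed 0. Eliminates g3 stuck-at-1, g4 stuck-at-1, g5 stuck-at-1.
Only g2 stuck-at-1 is consistent with every test.

g2 stuck-at-1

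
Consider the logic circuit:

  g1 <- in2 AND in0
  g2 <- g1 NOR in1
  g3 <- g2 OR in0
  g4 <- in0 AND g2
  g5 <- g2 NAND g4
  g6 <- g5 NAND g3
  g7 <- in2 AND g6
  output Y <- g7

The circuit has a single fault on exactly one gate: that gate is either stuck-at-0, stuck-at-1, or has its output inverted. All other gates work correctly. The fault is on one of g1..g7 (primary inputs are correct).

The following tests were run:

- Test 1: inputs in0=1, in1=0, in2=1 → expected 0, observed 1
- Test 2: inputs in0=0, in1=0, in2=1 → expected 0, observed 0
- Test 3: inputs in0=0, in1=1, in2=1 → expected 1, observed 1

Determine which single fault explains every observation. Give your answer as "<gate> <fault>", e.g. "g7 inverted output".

g1 stuck-at-0

Fault-free values for test 1 (in0=1, in1=0, in2=1): g1=1, g2=0, g3=1, g4=0, g5=1, g6=0, g7=0, giving Y=0. Observed 1.
Test 1: faults giving observed 1 are {g1 stuck-at-0, g1 inverted output, g2 stuck-at-1, g2 inverted output, g3 stuck-at-0, g3 inverted output, g5 stuck-at-0, g5 inverted output, g6 stuck-at-1, g6 inverted output, g7 stuck-at-1, g7 inverted output}.
Test 2 (in0=0, in1=0, in2=1): fault-free g1=0, g2=1, g3=1, g4=0, g5=1, g6=0, g7=0 → 0; observed 0. Eliminates g1 inverted output, g2 inverted output, g3 stuck-at-0, g3 inverted output, g5 stuck-at-0, g5 inverted output, g6 stuck-at-1, g6 inverted output, g7 stuck-at-1, g7 inverted output.
Test 3 (in0=0, in1=1, in2=1): fault-free g1=0, g2=0, g3=0, g4=0, g5=1, g6=1, g7=1 → 1; observed 1. Eliminates g2 stuck-at-1.
Only g1 stuck-at-0 is consistent with every test.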